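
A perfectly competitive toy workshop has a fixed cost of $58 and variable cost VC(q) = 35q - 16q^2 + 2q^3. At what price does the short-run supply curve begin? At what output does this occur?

$3 per unit, at q = 4

The firm shuts down when price falls below the minimum of average variable cost. AVC = VC/q = 35 - 16q + 2q^2.
dAVC/dq = -16 + 4q = 0 gives q = 4. min AVC = 35 - 16·4 + 2·4^2 = 3.
For P < $3 the firm produces nothing.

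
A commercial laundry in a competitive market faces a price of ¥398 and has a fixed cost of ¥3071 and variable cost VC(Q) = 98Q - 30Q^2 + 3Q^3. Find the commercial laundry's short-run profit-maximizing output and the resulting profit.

AVC = 98 - 30Q + 3Q^2; min AVC = ¥23 at Q = 5. Since P = ¥398 ≥ min AVC, the firm produces.
With MC = 98 - 60Q + 9Q^2, P = MC on the upward-sloping part at Q* = 10.
TR = 398·10 = 3980. TC = 3071 + 980 = 4051. Profit = 3980 − 4051 = -¥71.
By producing, the firm covers all variable cost plus ¥3000 of fixed cost; shutting down would lose the full ¥3071.

Profit = -¥71 at Q = 10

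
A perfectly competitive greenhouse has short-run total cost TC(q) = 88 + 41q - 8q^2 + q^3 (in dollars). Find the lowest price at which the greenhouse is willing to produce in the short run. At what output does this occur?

The firm shuts down when price falls below the minimum of average variable cost. AVC = VC/q = 41 - 8q + q^2.
dAVC/dq = -8 + 2q = 0 gives q = 4. min AVC = 41 - 8·4 + 4^2 = 25.
The firm shuts down for any P below $25.

$25 per unit, at q = 4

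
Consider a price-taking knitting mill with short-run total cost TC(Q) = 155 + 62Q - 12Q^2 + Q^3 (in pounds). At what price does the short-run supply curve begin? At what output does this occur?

£26 per unit, at Q = 6

The shutdown price is the minimum of AVC. VC = 62Q - 12Q^2 + Q^3, so AVC = 62 - 12Q + Q^2.
dAVC/dQ = -12 + 2Q = 0 gives Q = 6. min AVC = 62 - 12·6 + 6^2 = 26.
For P < £26 the firm produces nothing.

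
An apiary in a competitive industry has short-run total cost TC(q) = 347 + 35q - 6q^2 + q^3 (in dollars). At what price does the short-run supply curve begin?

$26 per unit

Short-run supply begins at min AVC. From VC = 35q - 6q^2 + q^3, AVC = 35 - 6q + q^2.
At the minimum of AVC, MC = AVC. MC = 35 - 12q + 3q^2; setting MC = AVC gives 2q^2 - 6q = 0, so q = 3. min AVC = 26.
For P < $26 the firm produces nothing.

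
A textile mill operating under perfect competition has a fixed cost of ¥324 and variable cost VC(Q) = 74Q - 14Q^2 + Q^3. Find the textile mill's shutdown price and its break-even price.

Shutdown price = ¥25; break-even price = ¥65

AVC = 74 - 14Q + Q^2; minimized at Q = 7, giving min AVC = ¥25. That is the shutdown price.
ATC = 324/Q + 74 - 14Q + Q^2. Setting dATC/dQ = −324/Q^2 − 14 + 2Q = 0 gives Q = 9 (since 2·9^3 − 14·9^2 = 324).
min ATC = 324/9 + 74 − 14·9 + 9^2 = ¥65. That is the break-even price.
Between these two prices the firm operates at a loss; above ¥65 it earns a profit.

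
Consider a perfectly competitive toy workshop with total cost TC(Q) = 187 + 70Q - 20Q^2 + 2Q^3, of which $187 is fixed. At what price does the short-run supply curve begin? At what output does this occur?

$20 per unit, at Q = 5

Short-run supply begins at min AVC. From VC = 70Q - 20Q^2 + 2Q^3, AVC = 70 - 20Q + 2Q^2.
dAVC/dQ = -20 + 4Q = 0 gives Q = 5. min AVC = 70 - 20·5 + 2·5^2 = 20.
So the shutdown price is $20.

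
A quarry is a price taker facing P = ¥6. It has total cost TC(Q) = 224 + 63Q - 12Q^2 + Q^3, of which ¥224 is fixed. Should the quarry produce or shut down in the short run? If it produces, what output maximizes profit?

Shut down

From TC, MC = TC'(Q) = 63 - 24Q + 3Q^2 and AVC = VC/Q = 63 - 12Q + Q^2.
AVC is minimized where dAVC/dQ = -12 + 2Q = 0, at Q = 6; min AVC = 63 - 12·6 + 6^2 = ¥27.
P = ¥6 lies below min AVC = ¥27; no output level covers variable cost.
The firm minimizes its loss by shutting down and losing only its fixed cost of ¥224.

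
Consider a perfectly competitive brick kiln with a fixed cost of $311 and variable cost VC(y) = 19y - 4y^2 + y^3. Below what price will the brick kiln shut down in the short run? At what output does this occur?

The firm shuts down when price falls below the minimum of average variable cost. AVC = VC/y = 19 - 4y + y^2.
dAVC/dy = -4 + 2y = 0 gives y = 2. min AVC = 19 - 4·2 + 2^2 = 15.
So the shutdown price is $15.

$15 per unit, at y = 2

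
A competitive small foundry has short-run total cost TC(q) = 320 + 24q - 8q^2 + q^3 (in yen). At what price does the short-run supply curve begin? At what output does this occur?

The firm shuts down when price falls below the minimum of average variable cost. AVC = VC/q = 24 - 8q + q^2.
dAVC/dq = -8 + 2q = 0 gives q = 4. min AVC = 24 - 8·4 + 4^2 = 8.
For P < ¥8 the firm produces nothing.

¥8 per unit, at q = 4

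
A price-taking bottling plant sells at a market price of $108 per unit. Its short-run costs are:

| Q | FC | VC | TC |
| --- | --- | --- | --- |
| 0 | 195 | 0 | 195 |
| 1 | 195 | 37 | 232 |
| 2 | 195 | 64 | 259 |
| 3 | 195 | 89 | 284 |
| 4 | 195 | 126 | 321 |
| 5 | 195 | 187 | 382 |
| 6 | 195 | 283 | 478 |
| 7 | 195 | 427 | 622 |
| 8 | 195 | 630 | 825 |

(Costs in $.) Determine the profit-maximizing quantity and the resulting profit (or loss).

Q = 6; profit = $170

Tabulate TR − TC: Q=0: -195; Q=1: -124; Q=2: -43; Q=3: 40; Q=4: 111; Q=5: 158; Q=6: 170; Q=7: 134; Q=8: 39.
Profit is maximized at Q = 6. AVC there is 283/6 = $47.17 ≤ P, so producing beats shutting down (which would give -$195).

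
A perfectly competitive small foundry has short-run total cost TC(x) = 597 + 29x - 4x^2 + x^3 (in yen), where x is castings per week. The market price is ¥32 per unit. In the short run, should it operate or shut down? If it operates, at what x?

Produce at x = 3

Variable cost is VC = 29x - 4x^2 + x^3, so AVC = VC/x = 29 - 4x + x^2 and MC = dTC/dx = 29 - 8x + 3x^2.
AVC hits its minimum where MC = AVC, at x = 2, giving min AVC = 29 - 4·2 + 2^2 = ¥25.
Since P = ¥32 ≥ min AVC = ¥25, price covers variable cost and the firm should produce.
P = MC gives -3 - 8x + 3x^2 = 0, with roots -1/3 and 3. Take the larger (rising MC): x* = 3.
Check: AVC at x = 3 is ¥26 ≤ P, so revenue covers variable cost.
Profit = P·x − TC = 32·3 − 675 = -¥579, a loss, but smaller than the ¥597 fixed cost the firm would lose by shutting down.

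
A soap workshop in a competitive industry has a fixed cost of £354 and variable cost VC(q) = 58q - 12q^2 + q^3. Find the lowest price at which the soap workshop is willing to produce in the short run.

£22 per unit

Short-run supply begins at min AVC. From VC = 58q - 12q^2 + q^3, AVC = 58 - 12q + q^2.
At the minimum of AVC, MC = AVC. MC = 58 - 24q + 3q^2; setting MC = AVC gives 2q^2 - 12q = 0, so q = 6. min AVC = 22.
The firm shuts down for any P below £22.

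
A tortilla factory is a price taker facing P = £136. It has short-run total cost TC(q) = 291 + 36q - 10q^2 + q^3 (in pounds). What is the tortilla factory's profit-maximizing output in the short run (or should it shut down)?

Produce at q = 10

Variable cost is VC = 36q - 10q^2 + q^3, so AVC = VC/q = 36 - 10q + q^2 and MC = dTC/dq = 36 - 20q + 3q^2.
The AVC parabola has its vertex at q = 10/2 = 5, where AVC = 36 - 10·5 + 5^2 = £11.
P = £136 exceeds min AVC = £11, so the firm stays open.
Solving P = MC: -100 - 20q + 3q^2 = 0 ⇒ q = -10/3 or 10. On the upward-sloping branch, q* = 10.
Check: AVC at q = 10 is £36 ≤ P, so revenue covers variable cost.
Profit = P·q − TC = 136·10 − 651 = £709.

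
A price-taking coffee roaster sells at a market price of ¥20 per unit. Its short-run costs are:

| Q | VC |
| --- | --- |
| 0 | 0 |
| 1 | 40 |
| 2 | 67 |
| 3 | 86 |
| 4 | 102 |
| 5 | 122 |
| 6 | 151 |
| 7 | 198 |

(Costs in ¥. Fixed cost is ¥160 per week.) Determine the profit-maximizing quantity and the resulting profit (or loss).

Q = 0 (shut down); profit = -¥160

Tabulate TR − TC: Q=0: -160; Q=1: -180; Q=2: -187; Q=3: -186; Q=4: -182; Q=5: -182; Q=6: -191; Q=7: -218.
Profit is highest at Q = 0. Equivalently, the lowest AVC in the table is 122/5 ≈ ¥24.40 at Q = 5, and P = ¥20 falls below it — price never covers variable cost, so the firm shuts down and loses only its fixed cost.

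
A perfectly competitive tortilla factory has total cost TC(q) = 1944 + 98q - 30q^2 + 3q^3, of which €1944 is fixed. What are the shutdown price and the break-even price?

Shutdown price = min AVC. AVC = 98 - 30q + 3q^2, with vertex at q = 5 and minimum €23.
ATC = 1944/q + 98 - 30q + 3q^2. Setting dATC/dq = −1944/q^2 − 30 + 6q = 0 gives q = 9 (since 6·9^3 − 30·9^2 = 1944).
min ATC = 1944/9 + 98 − 30·9 + 3·9^2 = €287. That is the break-even price.
For €23 ≤ P < €287 the firm produces at a loss; below €23 it shuts down.

Shutdown price = €23; break-even price = €287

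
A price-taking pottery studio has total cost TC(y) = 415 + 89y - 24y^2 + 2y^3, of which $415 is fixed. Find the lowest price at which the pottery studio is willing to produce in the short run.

$17 per unit

Short-run supply begins at min AVC. From VC = 89y - 24y^2 + 2y^3, AVC = 89 - 24y + 2y^2.
At the minimum of AVC, MC = AVC. MC = 89 - 48y + 6y^2; setting MC = AVC gives 4y^2 - 24y = 0, so y = 6. min AVC = 17.
So the shutdown price is $17.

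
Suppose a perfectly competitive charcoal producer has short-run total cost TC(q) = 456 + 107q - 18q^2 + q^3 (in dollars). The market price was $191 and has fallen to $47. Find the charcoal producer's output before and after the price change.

AVC = 107 - 18q + q^2, minimized at q = 9 where min AVC = $26. MC = 107 - 36q + 3q^2.
With P = $191 above the shutdown price, P = MC gives q = 14.
At P = $47 ≥ min AVC, set P = MC: q = 10. The firm stays open but cuts output.

Output falls from 14 to 10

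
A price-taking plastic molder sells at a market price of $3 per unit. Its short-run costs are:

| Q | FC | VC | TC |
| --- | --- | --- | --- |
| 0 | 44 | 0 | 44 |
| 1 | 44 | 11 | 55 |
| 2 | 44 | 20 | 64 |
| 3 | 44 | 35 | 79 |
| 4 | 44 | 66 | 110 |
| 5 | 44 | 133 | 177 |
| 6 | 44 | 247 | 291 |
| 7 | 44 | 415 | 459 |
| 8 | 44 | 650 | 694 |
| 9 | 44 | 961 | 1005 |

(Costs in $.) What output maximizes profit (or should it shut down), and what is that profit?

Profit at each row (π = 3Q − TC): Q=0: -44; Q=1: -52; Q=2: -58; Q=3: -70; Q=4: -98; Q=5: -162; Q=6: -273; Q=7: -438; Q=8: -670; Q=9: -978.
Profit is highest at Q = 0. Equivalently, the lowest AVC in the table is 20/2 ≈ $10 at Q = 2, and P = $3 falls below it — price never covers variable cost, so the firm shuts down and loses only its fixed cost.

Q = 0 (shut down); profit = -$44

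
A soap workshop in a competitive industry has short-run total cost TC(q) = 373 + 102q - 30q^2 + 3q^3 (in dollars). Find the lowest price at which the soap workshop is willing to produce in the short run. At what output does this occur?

Short-run supply begins at min AVC. From VC = 102q - 30q^2 + 3q^3, AVC = 102 - 30q + 3q^2.
dAVC/dq = -30 + 6q = 0 gives q = 5. min AVC = 102 - 30·5 + 3·5^2 = 27.
So the shutdown price is $27.

$27 per unit, at q = 5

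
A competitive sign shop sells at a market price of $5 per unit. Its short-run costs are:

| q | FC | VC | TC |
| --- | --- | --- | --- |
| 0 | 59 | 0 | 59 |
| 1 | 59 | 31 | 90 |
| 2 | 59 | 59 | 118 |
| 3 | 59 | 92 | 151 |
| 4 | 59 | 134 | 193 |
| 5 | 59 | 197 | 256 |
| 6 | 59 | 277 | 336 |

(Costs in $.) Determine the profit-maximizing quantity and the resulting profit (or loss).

Compute π = P·q − TC at each output: q=0: -59; q=1: -85; q=2: -108; q=3: -136; q=4: -173; q=5: -231; q=6: -306.
Profit is highest at q = 0. Equivalently, the lowest AVC in the table is 59/2 ≈ $29.50 at q = 2, and P = $5 falls below it — price never covers variable cost, so the firm shuts down and loses only its fixed cost.

q = 0 (shut down); profit = -$59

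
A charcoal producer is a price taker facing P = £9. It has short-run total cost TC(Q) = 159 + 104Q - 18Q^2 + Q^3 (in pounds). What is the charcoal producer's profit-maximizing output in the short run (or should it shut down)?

Shut down

From TC, MC = TC'(Q) = 104 - 36Q + 3Q^2 and AVC = VC/Q = 104 - 18Q + Q^2.
AVC is minimized where dAVC/dQ = -18 + 2Q = 0, at Q = 9; min AVC = 104 - 18·9 + 9^2 = £23.
P = £9 lies below min AVC = £23; no output level covers variable cost.
The firm minimizes its loss by shutting down and losing only its fixed cost of £159.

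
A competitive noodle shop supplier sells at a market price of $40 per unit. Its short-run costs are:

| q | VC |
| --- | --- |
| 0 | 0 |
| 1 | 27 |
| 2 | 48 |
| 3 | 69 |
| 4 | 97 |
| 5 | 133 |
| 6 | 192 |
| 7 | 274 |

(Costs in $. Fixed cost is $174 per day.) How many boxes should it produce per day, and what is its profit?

q = 5; profit = -$107

Tabulate TR − TC: q=0: -174; q=1: -161; q=2: -142; q=3: -123; q=4: -111; q=5: -107; q=6: -126; q=7: -168.
Profit is maximized at q = 5. AVC there is 133/5 = $26.60 ≤ P, so producing beats shutting down (which would give -$174).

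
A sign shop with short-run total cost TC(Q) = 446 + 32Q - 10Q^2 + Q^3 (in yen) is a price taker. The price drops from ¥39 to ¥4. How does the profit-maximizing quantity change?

Output falls from 7 to 0 (the firm shuts down)

MC = 32 - 20Q + 3Q^2; the shutdown threshold is min AVC = ¥7 (at Q = 5).
At P = ¥39 ≥ min AVC, set P = MC on the rising branch: Q = 7.
At P = ¥4 < min AVC = ¥7, price no longer covers variable cost at any output, so the firm shuts down: Q = 0.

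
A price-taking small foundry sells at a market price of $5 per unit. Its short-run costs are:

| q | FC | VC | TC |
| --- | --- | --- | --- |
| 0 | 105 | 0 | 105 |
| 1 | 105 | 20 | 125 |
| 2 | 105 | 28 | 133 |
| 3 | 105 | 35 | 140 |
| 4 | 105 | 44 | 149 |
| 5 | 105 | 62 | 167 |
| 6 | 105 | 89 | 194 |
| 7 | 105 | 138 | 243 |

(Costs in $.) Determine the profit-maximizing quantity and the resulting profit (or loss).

q = 0 (shut down); profit = -$105

Tabulate TR − TC: q=0: -105; q=1: -120; q=2: -123; q=3: -125; q=4: -129; q=5: -142; q=6: -164; q=7: -208.
Profit is highest at q = 0. Equivalently, the lowest AVC in the table is 44/4 ≈ $11 at q = 4, and P = $5 falls below it — price never covers variable cost, so the firm shuts down and loses only its fixed cost.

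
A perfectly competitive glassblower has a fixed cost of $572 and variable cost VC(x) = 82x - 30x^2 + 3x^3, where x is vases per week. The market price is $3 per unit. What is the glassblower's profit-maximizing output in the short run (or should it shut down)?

Shut down

Strip out fixed cost: VC = 82x - 30x^2 + 3x^3. Then AVC = 82 - 30x + 3x^2 and MC = 82 - 60x + 9x^2.
The AVC parabola has its vertex at x = 30/6 = 5, where AVC = 82 - 30·5 + 3·5^2 = $7.
P = $3 lies below min AVC = $7; no output level covers variable cost.
Best response: produce nothing and absorb the $572 fixed cost.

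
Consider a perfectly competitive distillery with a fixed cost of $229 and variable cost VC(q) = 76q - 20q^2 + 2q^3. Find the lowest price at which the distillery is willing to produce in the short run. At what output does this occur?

The shutdown price is the minimum of AVC. VC = 76q - 20q^2 + 2q^3, so AVC = 76 - 20q + 2q^2.
At the minimum of AVC, MC = AVC. MC = 76 - 40q + 6q^2; setting MC = AVC gives 4q^2 - 20q = 0, so q = 5. min AVC = 26.
For P < $26 the firm produces nothing.

$26 per unit, at q = 5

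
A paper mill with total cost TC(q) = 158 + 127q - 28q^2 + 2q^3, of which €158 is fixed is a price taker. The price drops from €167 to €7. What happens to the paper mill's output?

Output falls from 10 to 0 (the firm shuts down)

MC = 127 - 56q + 6q^2; the shutdown threshold is min AVC = €29 (at q = 7).
With P = €167 above the shutdown price, P = MC gives q = 10.
At P = €7 < min AVC = €29, price no longer covers variable cost at any output, so the firm shuts down: q = 0.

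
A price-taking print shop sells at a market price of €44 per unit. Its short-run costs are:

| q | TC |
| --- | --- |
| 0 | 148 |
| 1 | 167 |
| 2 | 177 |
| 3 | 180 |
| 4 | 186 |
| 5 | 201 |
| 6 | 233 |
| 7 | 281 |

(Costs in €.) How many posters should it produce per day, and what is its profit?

Tabulate TR − TC: q=0: -148; q=1: -123; q=2: -89; q=3: -48; q=4: -10; q=5: 19; q=6: 31; q=7: 27.
Profit is maximized at q = 6. AVC there is 85/6 = €14.17 ≤ P, so producing beats shutting down (which would give -€148).

q = 6; profit = €31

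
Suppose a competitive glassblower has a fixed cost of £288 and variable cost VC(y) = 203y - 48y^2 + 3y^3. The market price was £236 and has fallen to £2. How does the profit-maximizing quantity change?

AVC = 203 - 48y + 3y^2, minimized at y = 8 where min AVC = £11. MC = 203 - 96y + 9y^2.
At P = £236 ≥ min AVC, set P = MC on the rising branch: y = 11.
At P = £2 < min AVC = £11, price no longer covers variable cost at any output, so the firm shuts down: y = 0.

Output falls from 11 to 0 (the firm shuts down)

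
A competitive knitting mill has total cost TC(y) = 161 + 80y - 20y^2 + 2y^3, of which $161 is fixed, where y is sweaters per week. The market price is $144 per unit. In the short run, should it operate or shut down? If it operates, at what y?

From TC, MC = TC'(y) = 80 - 40y + 6y^2 and AVC = VC/y = 80 - 20y + 2y^2.
The AVC parabola has its vertex at y = 20/4 = 5, where AVC = 80 - 20·5 + 2·5^2 = $30.
Because $144 ≥ $30, revenue can cover variable cost; the firm operates.
Solving P = MC: -64 - 40y + 6y^2 = 0 ⇒ y = -4/3 or 8. On the upward-sloping branch, y* = 8.
Check: AVC at y = 8 is $48 ≤ P, so revenue covers variable cost.
Profit = P·y − TC = 144·8 − 545 = $607.

Produce at y = 8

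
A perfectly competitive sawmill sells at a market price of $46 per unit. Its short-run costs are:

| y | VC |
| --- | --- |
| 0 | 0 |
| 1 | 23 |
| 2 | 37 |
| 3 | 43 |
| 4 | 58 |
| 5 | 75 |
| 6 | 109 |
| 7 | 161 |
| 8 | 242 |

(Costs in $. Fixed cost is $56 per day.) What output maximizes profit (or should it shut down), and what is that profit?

Compute π = P·y − TC at each output: y=0: -56; y=1: -33; y=2: -1; y=3: 39; y=4: 70; y=5: 99; y=6: 111; y=7: 105; y=8: 70.
Profit is maximized at y = 6. AVC there is 109/6 = $18.17 ≤ P, so producing beats shutting down (which would give -$56).

y = 6; profit = $111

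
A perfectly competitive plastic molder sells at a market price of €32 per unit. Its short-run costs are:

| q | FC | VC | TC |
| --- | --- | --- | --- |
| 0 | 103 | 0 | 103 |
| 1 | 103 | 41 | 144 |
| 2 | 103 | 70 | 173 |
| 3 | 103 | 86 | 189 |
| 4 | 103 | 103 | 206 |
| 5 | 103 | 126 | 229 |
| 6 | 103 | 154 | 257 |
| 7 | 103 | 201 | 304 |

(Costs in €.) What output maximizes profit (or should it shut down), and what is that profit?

q = 6; profit = -€65

Profit at each row (π = 32q − TC): q=0: -103; q=1: -112; q=2: -109; q=3: -93; q=4: -78; q=5: -69; q=6: -65; q=7: -80.
Profit is maximized at q = 6. AVC there is 154/6 = €25.67 ≤ P, so producing beats shutting down (which would give -€103).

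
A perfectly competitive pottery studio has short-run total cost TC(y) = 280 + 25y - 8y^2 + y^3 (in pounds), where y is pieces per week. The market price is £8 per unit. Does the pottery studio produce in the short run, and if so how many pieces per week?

Strip out fixed cost: VC = 25y - 8y^2 + y^3. Then AVC = 25 - 8y + y^2 and MC = 25 - 16y + 3y^2.
The AVC parabola has its vertex at y = 8/2 = 4, where AVC = 25 - 8·4 + 4^2 = £9.
With P < min AVC (£8 < £9), every unit sold adds to the loss.
Shutting down limits the loss to fixed cost, £280.

Shut down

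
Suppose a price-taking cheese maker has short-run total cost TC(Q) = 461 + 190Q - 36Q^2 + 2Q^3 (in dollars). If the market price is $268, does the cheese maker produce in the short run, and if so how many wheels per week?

Produce at Q = 13

Variable cost is VC = 190Q - 36Q^2 + 2Q^3, so AVC = VC/Q = 190 - 36Q + 2Q^2 and MC = dTC/dQ = 190 - 72Q + 6Q^2.
AVC is minimized where dAVC/dQ = -36 + 4Q = 0, at Q = 9; min AVC = 190 - 36·9 + 2·9^2 = $28.
Because $268 ≥ $28, revenue can cover variable cost; the firm operates.
P = MC gives -78 - 72Q + 6Q^2 = 0, with roots -1 and 13. Take the larger (rising MC): Q* = 13.
Check: AVC at Q = 13 is $60 ≤ P, so revenue covers variable cost.
Profit = P·Q − TC = 268·13 − 1241 = $2243.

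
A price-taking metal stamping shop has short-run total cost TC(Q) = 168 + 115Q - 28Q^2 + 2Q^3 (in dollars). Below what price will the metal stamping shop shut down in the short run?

$17 per unit

The firm shuts down when price falls below the minimum of average variable cost. AVC = VC/Q = 115 - 28Q + 2Q^2.
At the minimum of AVC, MC = AVC. MC = 115 - 56Q + 6Q^2; setting MC = AVC gives 4Q^2 - 28Q = 0, so Q = 7. min AVC = 17.
The firm shuts down for any P below $17.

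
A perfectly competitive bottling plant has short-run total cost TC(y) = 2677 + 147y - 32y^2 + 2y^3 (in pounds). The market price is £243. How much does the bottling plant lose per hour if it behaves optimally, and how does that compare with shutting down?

AVC = 147 - 32y + 2y^2 has its minimum £19 at y = 8; price £243 clears that bar, so the firm operates.
With MC = 147 - 64y + 6y^2, P = MC on the upward-sloping part at y* = 12.
TR = 243·12 = 2916. TC = 2677 + 612 = 3289. Profit = 2916 − 3289 = -£373.
Shutting down would mean losing the fixed cost of £2677, so operating at a loss of £373 is better by £2304.

Profit = -£373 at y = 12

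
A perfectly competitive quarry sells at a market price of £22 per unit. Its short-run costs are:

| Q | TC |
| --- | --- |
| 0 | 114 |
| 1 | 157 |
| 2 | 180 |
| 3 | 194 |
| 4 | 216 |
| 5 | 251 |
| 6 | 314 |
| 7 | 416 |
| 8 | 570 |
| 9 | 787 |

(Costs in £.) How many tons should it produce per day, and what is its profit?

Q = 0 (shut down); profit = -£114

Compute π = P·Q − TC at each output: Q=0: -114; Q=1: -135; Q=2: -136; Q=3: -128; Q=4: -128; Q=5: -141; Q=6: -182; Q=7: -262; Q=8: -394; Q=9: -589.
Profit is highest at Q = 0. Equivalently, the lowest AVC in the table is 102/4 ≈ £25.50 at Q = 4, and P = £22 falls below it — price never covers variable cost, so the firm shuts down and loses only its fixed cost.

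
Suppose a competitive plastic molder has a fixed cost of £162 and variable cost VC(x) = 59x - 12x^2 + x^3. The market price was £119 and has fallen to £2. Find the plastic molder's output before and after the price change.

MC = 59 - 24x + 3x^2; the shutdown threshold is min AVC = £23 (at x = 6).
At P = £119 ≥ min AVC, set P = MC on the rising branch: x = 10.
At P = £2 < min AVC = £23, price no longer covers variable cost at any output, so the firm shuts down: x = 0.

Output falls from 10 to 0 (the firm shuts down)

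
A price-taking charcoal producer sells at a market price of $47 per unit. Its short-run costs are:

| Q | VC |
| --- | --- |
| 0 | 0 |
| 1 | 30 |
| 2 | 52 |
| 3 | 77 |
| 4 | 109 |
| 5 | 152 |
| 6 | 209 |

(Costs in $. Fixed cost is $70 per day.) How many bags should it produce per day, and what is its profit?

Q = 5; profit = $13

Compute π = P·Q − TC at each output: Q=0: -70; Q=1: -53; Q=2: -28; Q=3: -6; Q=4: 9; Q=5: 13; Q=6: 3.
Profit is maximized at Q = 5. AVC there is 152/5 = $30.40 ≤ P, so producing beats shutting down (which would give -$70).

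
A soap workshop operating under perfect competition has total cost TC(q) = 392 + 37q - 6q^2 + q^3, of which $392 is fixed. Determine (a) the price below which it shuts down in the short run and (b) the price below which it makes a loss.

Shutdown price = $28; break-even price = $100

Shutdown price = min AVC. AVC = 37 - 6q + q^2, with vertex at q = 3 and minimum $28.
ATC = 392/q + 37 - 6q + q^2. Setting dATC/dq = −392/q^2 − 6 + 2q = 0 gives q = 7 (since 2·7^3 − 6·7^2 = 392).
min ATC = 392/7 + 37 − 6·7 + 7^2 = $100. That is the break-even price.
For $28 ≤ P < $100 the firm produces at a loss; below $28 it shuts down.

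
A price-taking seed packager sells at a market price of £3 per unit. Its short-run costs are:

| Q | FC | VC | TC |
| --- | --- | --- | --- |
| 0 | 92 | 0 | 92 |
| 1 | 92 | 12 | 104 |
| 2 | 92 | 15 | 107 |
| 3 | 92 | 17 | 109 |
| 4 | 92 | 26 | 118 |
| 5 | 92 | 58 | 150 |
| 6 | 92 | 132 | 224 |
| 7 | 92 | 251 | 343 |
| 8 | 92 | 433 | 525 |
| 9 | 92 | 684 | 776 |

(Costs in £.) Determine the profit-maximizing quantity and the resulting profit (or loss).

Compute π = P·Q − TC at each output: Q=0: -92; Q=1: -101; Q=2: -101; Q=3: -100; Q=4: -106; Q=5: -135; Q=6: -206; Q=7: -322; Q=8: -501; Q=9: -749.
Profit is highest at Q = 0. Equivalently, the lowest AVC in the table is 17/3 ≈ £5.67 at Q = 3, and P = £3 falls below it — price never covers variable cost, so the firm shuts down and loses only its fixed cost.

Q = 0 (shut down); profit = -£92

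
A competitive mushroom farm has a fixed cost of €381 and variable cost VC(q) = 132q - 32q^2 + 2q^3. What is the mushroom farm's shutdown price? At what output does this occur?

Short-run supply begins at min AVC. From VC = 132q - 32q^2 + 2q^3, AVC = 132 - 32q + 2q^2.
At the minimum of AVC, MC = AVC. MC = 132 - 64q + 6q^2; setting MC = AVC gives 4q^2 - 32q = 0, so q = 8. min AVC = 4.
For P < €4 the firm produces nothing.

€4 per unit, at q = 8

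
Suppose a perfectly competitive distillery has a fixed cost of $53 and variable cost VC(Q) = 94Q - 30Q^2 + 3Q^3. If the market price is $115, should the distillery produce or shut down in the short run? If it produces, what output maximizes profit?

From TC, MC = TC'(Q) = 94 - 60Q + 9Q^2 and AVC = VC/Q = 94 - 30Q + 3Q^2.
AVC hits its minimum where MC = AVC, at Q = 5, giving min AVC = 94 - 30·5 + 3·5^2 = $19.
Because $115 ≥ $19, revenue can cover variable cost; the firm operates.
P = MC gives -21 - 60Q + 9Q^2 = 0, with roots -1/3 and 7. Take the larger (rising MC): Q* = 7.
Check: AVC at Q = 7 is $31 ≤ P, so revenue covers variable cost.
Profit = P·Q − TC = 115·7 − 270 = $535.

Produce at Q = 7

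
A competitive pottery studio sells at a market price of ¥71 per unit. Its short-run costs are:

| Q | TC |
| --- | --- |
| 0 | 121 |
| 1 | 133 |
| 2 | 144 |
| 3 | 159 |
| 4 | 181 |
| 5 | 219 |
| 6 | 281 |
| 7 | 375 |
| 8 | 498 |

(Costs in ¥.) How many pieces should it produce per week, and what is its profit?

Q = 6; profit = ¥145

Profit at each row (π = 71Q − TC): Q=0: -121; Q=1: -62; Q=2: -2; Q=3: 54; Q=4: 103; Q=5: 136; Q=6: 145; Q=7: 122; Q=8: 70.
Profit is maximized at Q = 6. AVC there is 160/6 = ¥26.67 ≤ P, so producing beats shutting down (which would give -¥121).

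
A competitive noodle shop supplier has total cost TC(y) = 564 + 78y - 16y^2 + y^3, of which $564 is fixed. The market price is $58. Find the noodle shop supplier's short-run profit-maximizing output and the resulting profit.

Profit = -$164 at y = 10

AVC = 78 - 16y + y^2 has its minimum $14 at y = 8; price $58 clears that bar, so the firm operates.
With MC = 78 - 32y + 3y^2, P = MC on the upward-sloping part at y* = 10.
TR = 58·10 = 580. TC = 564 + 180 = 744. Profit = 580 − 744 = -$164.
By producing, the firm covers all variable cost plus $400 of fixed cost; shutting down would lose the full $564.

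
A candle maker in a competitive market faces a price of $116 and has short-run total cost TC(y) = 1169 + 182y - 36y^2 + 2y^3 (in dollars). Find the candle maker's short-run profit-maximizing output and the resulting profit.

Profit = -$201 at y = 11

AVC = 182 - 36y + 2y^2; min AVC = $20 at y = 9. Since P = $116 ≥ min AVC, the firm produces.
MC = 182 - 72y + 6y^2. Setting P = MC and taking the root on the rising branch gives y* = 11.
TR = 116·11 = 1276. TC = 1169 + 308 = 1477. Profit = 1276 − 1477 = -$201.
Shutting down would mean losing the fixed cost of $1169, so operating at a loss of $201 is better by $968.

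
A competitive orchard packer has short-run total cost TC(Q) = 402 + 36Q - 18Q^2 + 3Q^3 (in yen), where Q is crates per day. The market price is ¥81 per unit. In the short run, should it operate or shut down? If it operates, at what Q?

Produce at Q = 5

From TC, MC = TC'(Q) = 36 - 36Q + 9Q^2 and AVC = VC/Q = 36 - 18Q + 3Q^2.
The AVC parabola has its vertex at Q = 18/6 = 3, where AVC = 36 - 18·3 + 3·3^2 = ¥9.
P = ¥81 exceeds min AVC = ¥9, so the firm stays open.
Solving P = MC: -45 - 36Q + 9Q^2 = 0 ⇒ Q = -1 or 5. On the upward-sloping branch, Q* = 5.
Check: AVC at Q = 5 is ¥21 ≤ P, so revenue covers variable cost.
Profit = P·Q − TC = 81·5 − 507 = -¥102, a loss, but smaller than the ¥402 fixed cost the firm would lose by shutting down.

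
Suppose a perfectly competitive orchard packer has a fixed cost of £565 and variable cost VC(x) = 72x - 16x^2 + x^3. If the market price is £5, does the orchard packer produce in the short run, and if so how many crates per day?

Shut down

Variable cost is VC = 72x - 16x^2 + x^3, so AVC = VC/x = 72 - 16x + x^2 and MC = dTC/dx = 72 - 32x + 3x^2.
The AVC parabola has its vertex at x = 16/2 = 8, where AVC = 72 - 16·8 + 8^2 = £8.
Since P = £5 < min AVC = £8, price fails to cover variable cost at any output.
Shutting down limits the loss to fixed cost, £565.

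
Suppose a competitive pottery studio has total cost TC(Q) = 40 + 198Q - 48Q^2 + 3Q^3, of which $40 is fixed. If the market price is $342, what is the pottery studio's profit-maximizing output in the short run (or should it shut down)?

Produce at Q = 12

Strip out fixed cost: VC = 198Q - 48Q^2 + 3Q^3. Then AVC = 198 - 48Q + 3Q^2 and MC = 198 - 96Q + 9Q^2.
The AVC parabola has its vertex at Q = 48/6 = 8, where AVC = 198 - 48·8 + 3·8^2 = $6.
P = $342 exceeds min AVC = $6, so the firm stays open.
Set P = MC: 342 = 198 - 96Q + 9Q^2 → -144 - 96Q + 9Q^2 = 0. The roots are Q = -4/3 and Q = 12; the profit-maximizing output is on the rising part of MC, so Q* = 12.
Check: AVC at Q = 12 is $54 ≤ P, so revenue covers variable cost.
Profit = P·Q − TC = 342·12 − 688 = $3416.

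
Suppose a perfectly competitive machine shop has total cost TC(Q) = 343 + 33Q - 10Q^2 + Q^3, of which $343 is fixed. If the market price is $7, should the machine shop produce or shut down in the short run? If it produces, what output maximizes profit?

Variable cost is VC = 33Q - 10Q^2 + Q^3, so AVC = VC/Q = 33 - 10Q + Q^2 and MC = dTC/dQ = 33 - 20Q + 3Q^2.
The AVC parabola has its vertex at Q = 10/2 = 5, where AVC = 33 - 10·5 + 5^2 = $8.
Since P = $7 < min AVC = $8, price fails to cover variable cost at any output.
Shutting down limits the loss to fixed cost, $343.

Shut down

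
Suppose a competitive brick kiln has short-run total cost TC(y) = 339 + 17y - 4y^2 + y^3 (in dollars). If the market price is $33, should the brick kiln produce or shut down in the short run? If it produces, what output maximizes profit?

Variable cost is VC = 17y - 4y^2 + y^3, so AVC = VC/y = 17 - 4y + y^2 and MC = dTC/dy = 17 - 8y + 3y^2.
The AVC parabola has its vertex at y = 4/2 = 2, where AVC = 17 - 4·2 + 2^2 = $13.
Because $33 ≥ $13, revenue can cover variable cost; the firm operates.
Solving P = MC: -16 - 8y + 3y^2 = 0 ⇒ y = -4/3 or 4. On the upward-sloping branch, y* = 4.
Check: AVC at y = 4 is $17 ≤ P, so revenue covers variable cost.
Profit = P·y − TC = 33·4 − 407 = -$275, a loss, but smaller than the $339 fixed cost the firm would lose by shutting down.

Produce at y = 4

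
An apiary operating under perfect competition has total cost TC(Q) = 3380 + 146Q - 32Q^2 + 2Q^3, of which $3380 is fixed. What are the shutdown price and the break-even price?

AVC = 146 - 32Q + 2Q^2; minimized at Q = 8, giving min AVC = $18. That is the shutdown price.
ATC = 3380/Q + 146 - 32Q + 2Q^2. Setting dATC/dQ = −3380/Q^2 − 32 + 4Q = 0 gives Q = 13 (since 4·13^3 − 32·13^2 = 3380).
min ATC = 3380/13 + 146 − 32·13 + 2·13^2 = $328. That is the break-even price.
Between these two prices the firm operates at a loss; above $328 it earns a profit.

Shutdown price = $18; break-even price = $328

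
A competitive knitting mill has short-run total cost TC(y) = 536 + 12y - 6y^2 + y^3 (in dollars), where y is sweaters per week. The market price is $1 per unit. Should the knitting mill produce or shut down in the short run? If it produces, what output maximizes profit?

Strip out fixed cost: VC = 12y - 6y^2 + y^3. Then AVC = 12 - 6y + y^2 and MC = 12 - 12y + 3y^2.
AVC hits its minimum where MC = AVC, at y = 3, giving min AVC = 12 - 6·3 + 3^2 = $3.
With P < min AVC ($1 < $3), every unit sold adds to the loss.
Shutting down limits the loss to fixed cost, $536.

Shut down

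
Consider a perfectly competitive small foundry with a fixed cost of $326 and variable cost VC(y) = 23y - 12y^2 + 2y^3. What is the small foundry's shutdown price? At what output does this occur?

Short-run supply begins at min AVC. From VC = 23y - 12y^2 + 2y^3, AVC = 23 - 12y + 2y^2.
dAVC/dy = -12 + 4y = 0 gives y = 3. min AVC = 23 - 12·3 + 2·3^2 = 5.
The firm shuts down for any P below $5.

$5 per unit, at y = 3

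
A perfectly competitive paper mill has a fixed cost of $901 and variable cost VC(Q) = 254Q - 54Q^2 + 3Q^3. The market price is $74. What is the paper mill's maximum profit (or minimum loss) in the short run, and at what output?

AVC = 254 - 54Q + 3Q^2; min AVC = $11 at Q = 9. Since P = $74 ≥ min AVC, the firm produces.
MC = 254 - 108Q + 9Q^2. Setting P = MC and taking the root on the rising branch gives Q* = 10.
TR = 74·10 = 740. TC = 901 + 140 = 1041. Profit = 740 − 1041 = -$301.
That loss of $301 beats the $901 the firm would lose by shutting down; producing recovers $600 of fixed cost.

Profit = -$301 at Q = 10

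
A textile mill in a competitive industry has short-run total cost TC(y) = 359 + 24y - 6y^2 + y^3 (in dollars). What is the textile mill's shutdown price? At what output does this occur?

$15 per unit, at y = 3

Short-run supply begins at min AVC. From VC = 24y - 6y^2 + y^3, AVC = 24 - 6y + y^2.
dAVC/dy = -6 + 2y = 0 gives y = 3. min AVC = 24 - 6·3 + 3^2 = 15.
The firm shuts down for any P below $15.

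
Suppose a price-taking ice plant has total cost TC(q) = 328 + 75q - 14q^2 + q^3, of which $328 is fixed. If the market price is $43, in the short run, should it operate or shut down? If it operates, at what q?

Variable cost is VC = 75q - 14q^2 + q^3, so AVC = VC/q = 75 - 14q + q^2 and MC = dTC/dq = 75 - 28q + 3q^2.
The AVC parabola has its vertex at q = 14/2 = 7, where AVC = 75 - 14·7 + 7^2 = $26.
Since P = $43 ≥ min AVC = $26, price covers variable cost and the firm should produce.
Set P = MC: 43 = 75 - 28q + 3q^2 → 32 - 28q + 3q^2 = 0. The roots are q = 4/3 and q = 8; the profit-maximizing output is on the rising part of MC, so q* = 8.
Check: AVC at q = 8 is $27 ≤ P, so revenue covers variable cost.
Profit = P·q − TC = 43·8 − 544 = -$200, a loss, but smaller than the $328 fixed cost the firm would lose by shutting down.

Produce at q = 8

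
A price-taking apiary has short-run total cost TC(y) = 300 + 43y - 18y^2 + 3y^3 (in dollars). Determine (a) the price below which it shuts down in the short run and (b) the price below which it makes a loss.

Shutdown price = min AVC. AVC = 43 - 18y + 3y^2, with vertex at y = 3 and minimum $16.
ATC = 300/y + 43 - 18y + 3y^2. Setting dATC/dy = −300/y^2 − 18 + 6y = 0 gives y = 5 (since 6·5^3 − 18·5^2 = 300).
min ATC = 300/5 + 43 − 18·5 + 3·5^2 = $88. That is the break-even price.
For $16 ≤ P < $88 the firm produces at a loss; below $16 it shuts down.

Shutdown price = $16; break-even price = $88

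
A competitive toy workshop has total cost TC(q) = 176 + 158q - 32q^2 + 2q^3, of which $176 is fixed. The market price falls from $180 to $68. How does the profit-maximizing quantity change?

MC = 158 - 64q + 6q^2; the shutdown threshold is min AVC = $30 (at q = 8).
At P = $180 ≥ min AVC, set P = MC on the rising branch: q = 11.
At P = $68 ≥ min AVC, set P = MC: q = 9. The firm stays open but cuts output.

Output falls from 11 to 9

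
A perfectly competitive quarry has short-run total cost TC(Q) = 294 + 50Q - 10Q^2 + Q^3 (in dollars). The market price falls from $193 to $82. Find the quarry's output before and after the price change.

AVC = 50 - 10Q + Q^2, minimized at Q = 5 where min AVC = $25. MC = 50 - 20Q + 3Q^2.
With P = $193 above the shutdown price, P = MC gives Q = 11.
At P = $82 ≥ min AVC, set P = MC: Q = 8. The firm stays open but cuts output.

Output falls from 11 to 8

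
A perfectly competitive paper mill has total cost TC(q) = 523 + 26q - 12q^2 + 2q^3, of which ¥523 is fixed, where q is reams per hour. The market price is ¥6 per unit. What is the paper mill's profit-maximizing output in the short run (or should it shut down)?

Variable cost is VC = 26q - 12q^2 + 2q^3, so AVC = VC/q = 26 - 12q + 2q^2 and MC = dTC/dq = 26 - 24q + 6q^2.
AVC is minimized where dAVC/dq = -12 + 4q = 0, at q = 3; min AVC = 26 - 12·3 + 2·3^2 = ¥8.
Since P = ¥6 < min AVC = ¥8, price fails to cover variable cost at any output.
Shutting down limits the loss to fixed cost, ¥523.

Shut down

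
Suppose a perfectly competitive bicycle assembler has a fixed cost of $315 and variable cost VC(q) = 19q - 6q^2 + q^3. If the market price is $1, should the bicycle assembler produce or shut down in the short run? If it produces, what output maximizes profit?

Variable cost is VC = 19q - 6q^2 + q^3, so AVC = VC/q = 19 - 6q + q^2 and MC = dTC/dq = 19 - 12q + 3q^2.
The AVC parabola has its vertex at q = 6/2 = 3, where AVC = 19 - 6·3 + 3^2 = $10.
Since P = $1 < min AVC = $10, price fails to cover variable cost at any output.
Best response: produce nothing and absorb the $315 fixed cost.

Shut down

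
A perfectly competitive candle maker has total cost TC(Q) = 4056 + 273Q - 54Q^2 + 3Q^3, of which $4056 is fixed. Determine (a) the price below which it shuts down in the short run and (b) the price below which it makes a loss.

AVC = 273 - 54Q + 3Q^2; minimized at Q = 9, giving min AVC = $30. That is the shutdown price.
ATC = 4056/Q + 273 - 54Q + 3Q^2. Setting dATC/dQ = −4056/Q^2 − 54 + 6Q = 0 gives Q = 13 (since 6·13^3 − 54·13^2 = 4056).
min ATC = 4056/13 + 273 − 54·13 + 3·13^2 = $390. That is the break-even price.
For $30 ≤ P < $390 the firm produces at a loss; below $30 it shuts down.

Shutdown price = $30; break-even price = $390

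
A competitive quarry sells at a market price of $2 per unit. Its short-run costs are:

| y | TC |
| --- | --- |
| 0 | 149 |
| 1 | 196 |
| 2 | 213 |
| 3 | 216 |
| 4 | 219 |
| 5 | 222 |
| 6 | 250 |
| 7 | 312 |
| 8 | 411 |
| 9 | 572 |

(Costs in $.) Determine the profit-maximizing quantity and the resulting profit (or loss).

y = 0 (shut down); profit = -$149

Compute π = P·y − TC at each output: y=0: -149; y=1: -194; y=2: -209; y=3: -210; y=4: -211; y=5: -212; y=6: -238; y=7: -298; y=8: -395; y=9: -554.
Profit is highest at y = 0. Equivalently, the lowest AVC in the table is 73/5 ≈ $14.60 at y = 5, and P = $2 falls below it — price never covers variable cost, so the firm shuts down and loses only its fixed cost.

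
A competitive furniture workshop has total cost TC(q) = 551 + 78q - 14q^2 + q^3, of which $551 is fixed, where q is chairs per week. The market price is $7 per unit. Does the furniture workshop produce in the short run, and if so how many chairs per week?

From TC, MC = TC'(q) = 78 - 28q + 3q^2 and AVC = VC/q = 78 - 14q + q^2.
AVC is minimized where dAVC/dq = -14 + 2q = 0, at q = 7; min AVC = 78 - 14·7 + 7^2 = $29.
P = $7 lies below min AVC = $29; no output level covers variable cost.
The firm minimizes its loss by shutting down and losing only its fixed cost of $551.

Shut down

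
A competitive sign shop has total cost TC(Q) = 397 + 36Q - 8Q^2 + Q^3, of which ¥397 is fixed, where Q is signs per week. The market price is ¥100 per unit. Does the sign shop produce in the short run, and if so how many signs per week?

Strip out fixed cost: VC = 36Q - 8Q^2 + Q^3. Then AVC = 36 - 8Q + Q^2 and MC = 36 - 16Q + 3Q^2.
AVC is minimized where dAVC/dQ = -8 + 2Q = 0, at Q = 4; min AVC = 36 - 8·4 + 4^2 = ¥20.
Since P = ¥100 ≥ min AVC = ¥20, price covers variable cost and the firm should produce.
P = MC gives -64 - 16Q + 3Q^2 = 0, with roots -8/3 and 8. Take the larger (rising MC): Q* = 8.
Check: AVC at Q = 8 is ¥36 ≤ P, so revenue covers variable cost.
Profit = P·Q − TC = 100·8 − 685 = ¥115.

Produce at Q = 8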